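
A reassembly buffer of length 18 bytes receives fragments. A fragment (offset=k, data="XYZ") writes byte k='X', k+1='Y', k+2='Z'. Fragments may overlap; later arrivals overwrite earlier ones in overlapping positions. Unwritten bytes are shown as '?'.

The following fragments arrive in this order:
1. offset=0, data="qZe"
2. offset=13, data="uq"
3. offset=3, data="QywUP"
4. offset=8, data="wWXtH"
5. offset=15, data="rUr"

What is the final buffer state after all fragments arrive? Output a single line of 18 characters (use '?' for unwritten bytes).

Fragment 1: offset=0 data="qZe" -> buffer=qZe???????????????
Fragment 2: offset=13 data="uq" -> buffer=qZe??????????uq???
Fragment 3: offset=3 data="QywUP" -> buffer=qZeQywUP?????uq???
Fragment 4: offset=8 data="wWXtH" -> buffer=qZeQywUPwWXtHuq???
Fragment 5: offset=15 data="rUr" -> buffer=qZeQywUPwWXtHuqrUr

Answer: qZeQywUPwWXtHuqrUr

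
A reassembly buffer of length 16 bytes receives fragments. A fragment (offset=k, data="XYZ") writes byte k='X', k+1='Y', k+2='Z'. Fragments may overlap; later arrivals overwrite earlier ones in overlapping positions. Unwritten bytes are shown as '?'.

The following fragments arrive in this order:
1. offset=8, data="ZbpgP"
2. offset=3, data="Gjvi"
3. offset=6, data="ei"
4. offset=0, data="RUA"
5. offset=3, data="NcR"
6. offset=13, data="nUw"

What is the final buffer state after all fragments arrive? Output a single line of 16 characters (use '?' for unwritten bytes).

Answer: RUANcReiZbpgPnUw

Derivation:
Fragment 1: offset=8 data="ZbpgP" -> buffer=????????ZbpgP???
Fragment 2: offset=3 data="Gjvi" -> buffer=???Gjvi?ZbpgP???
Fragment 3: offset=6 data="ei" -> buffer=???GjveiZbpgP???
Fragment 4: offset=0 data="RUA" -> buffer=RUAGjveiZbpgP???
Fragment 5: offset=3 data="NcR" -> buffer=RUANcReiZbpgP???
Fragment 6: offset=13 data="nUw" -> buffer=RUANcReiZbpgPnUw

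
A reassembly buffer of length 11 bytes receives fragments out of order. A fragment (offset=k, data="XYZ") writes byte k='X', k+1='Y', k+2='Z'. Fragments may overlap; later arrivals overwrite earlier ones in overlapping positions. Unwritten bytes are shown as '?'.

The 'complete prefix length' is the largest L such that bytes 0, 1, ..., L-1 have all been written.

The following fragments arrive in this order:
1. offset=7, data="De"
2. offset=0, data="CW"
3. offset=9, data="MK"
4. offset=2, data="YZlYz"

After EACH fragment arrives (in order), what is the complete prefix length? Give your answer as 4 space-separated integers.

Answer: 0 2 2 11

Derivation:
Fragment 1: offset=7 data="De" -> buffer=???????De?? -> prefix_len=0
Fragment 2: offset=0 data="CW" -> buffer=CW?????De?? -> prefix_len=2
Fragment 3: offset=9 data="MK" -> buffer=CW?????DeMK -> prefix_len=2
Fragment 4: offset=2 data="YZlYz" -> buffer=CWYZlYzDeMK -> prefix_len=11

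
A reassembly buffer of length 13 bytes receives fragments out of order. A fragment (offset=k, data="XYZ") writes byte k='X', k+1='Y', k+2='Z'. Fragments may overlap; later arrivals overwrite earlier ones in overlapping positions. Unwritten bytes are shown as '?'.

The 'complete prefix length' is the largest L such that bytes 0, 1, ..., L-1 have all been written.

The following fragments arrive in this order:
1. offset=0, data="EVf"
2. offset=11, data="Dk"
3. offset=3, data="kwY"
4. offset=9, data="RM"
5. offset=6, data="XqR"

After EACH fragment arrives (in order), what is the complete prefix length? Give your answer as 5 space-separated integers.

Fragment 1: offset=0 data="EVf" -> buffer=EVf?????????? -> prefix_len=3
Fragment 2: offset=11 data="Dk" -> buffer=EVf????????Dk -> prefix_len=3
Fragment 3: offset=3 data="kwY" -> buffer=EVfkwY?????Dk -> prefix_len=6
Fragment 4: offset=9 data="RM" -> buffer=EVfkwY???RMDk -> prefix_len=6
Fragment 5: offset=6 data="XqR" -> buffer=EVfkwYXqRRMDk -> prefix_len=13

Answer: 3 3 6 6 13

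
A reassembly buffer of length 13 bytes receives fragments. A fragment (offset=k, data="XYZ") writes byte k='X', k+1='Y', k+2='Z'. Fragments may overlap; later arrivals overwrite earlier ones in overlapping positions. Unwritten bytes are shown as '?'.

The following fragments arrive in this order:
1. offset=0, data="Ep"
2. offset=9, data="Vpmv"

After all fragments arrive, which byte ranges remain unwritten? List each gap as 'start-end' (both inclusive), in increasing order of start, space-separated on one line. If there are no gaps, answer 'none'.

Fragment 1: offset=0 len=2
Fragment 2: offset=9 len=4
Gaps: 2-8

Answer: 2-8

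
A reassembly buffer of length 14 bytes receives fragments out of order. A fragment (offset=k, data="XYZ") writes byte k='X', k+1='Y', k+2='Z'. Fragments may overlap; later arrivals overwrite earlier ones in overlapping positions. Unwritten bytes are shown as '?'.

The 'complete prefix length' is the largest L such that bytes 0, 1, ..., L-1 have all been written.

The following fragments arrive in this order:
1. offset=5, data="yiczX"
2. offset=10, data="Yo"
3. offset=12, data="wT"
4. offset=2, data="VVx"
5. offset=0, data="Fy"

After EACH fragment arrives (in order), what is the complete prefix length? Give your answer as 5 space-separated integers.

Answer: 0 0 0 0 14

Derivation:
Fragment 1: offset=5 data="yiczX" -> buffer=?????yiczX???? -> prefix_len=0
Fragment 2: offset=10 data="Yo" -> buffer=?????yiczXYo?? -> prefix_len=0
Fragment 3: offset=12 data="wT" -> buffer=?????yiczXYowT -> prefix_len=0
Fragment 4: offset=2 data="VVx" -> buffer=??VVxyiczXYowT -> prefix_len=0
Fragment 5: offset=0 data="Fy" -> buffer=FyVVxyiczXYowT -> prefix_len=14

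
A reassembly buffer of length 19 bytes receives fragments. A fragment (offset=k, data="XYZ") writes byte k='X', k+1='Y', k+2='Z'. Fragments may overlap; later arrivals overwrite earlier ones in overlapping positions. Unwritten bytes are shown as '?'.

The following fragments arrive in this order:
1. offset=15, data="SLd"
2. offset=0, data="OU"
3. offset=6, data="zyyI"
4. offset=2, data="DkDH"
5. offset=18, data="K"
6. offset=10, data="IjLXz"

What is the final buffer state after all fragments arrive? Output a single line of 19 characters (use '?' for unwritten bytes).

Fragment 1: offset=15 data="SLd" -> buffer=???????????????SLd?
Fragment 2: offset=0 data="OU" -> buffer=OU?????????????SLd?
Fragment 3: offset=6 data="zyyI" -> buffer=OU????zyyI?????SLd?
Fragment 4: offset=2 data="DkDH" -> buffer=OUDkDHzyyI?????SLd?
Fragment 5: offset=18 data="K" -> buffer=OUDkDHzyyI?????SLdK
Fragment 6: offset=10 data="IjLXz" -> buffer=OUDkDHzyyIIjLXzSLdK

Answer: OUDkDHzyyIIjLXzSLdK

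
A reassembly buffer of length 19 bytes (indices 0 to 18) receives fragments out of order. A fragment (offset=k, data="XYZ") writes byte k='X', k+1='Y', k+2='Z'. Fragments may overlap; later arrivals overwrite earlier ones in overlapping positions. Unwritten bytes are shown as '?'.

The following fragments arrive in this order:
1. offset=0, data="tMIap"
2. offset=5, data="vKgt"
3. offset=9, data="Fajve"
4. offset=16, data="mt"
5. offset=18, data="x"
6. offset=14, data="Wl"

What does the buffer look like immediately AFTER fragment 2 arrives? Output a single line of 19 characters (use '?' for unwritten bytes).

Fragment 1: offset=0 data="tMIap" -> buffer=tMIap??????????????
Fragment 2: offset=5 data="vKgt" -> buffer=tMIapvKgt??????????

Answer: tMIapvKgt??????????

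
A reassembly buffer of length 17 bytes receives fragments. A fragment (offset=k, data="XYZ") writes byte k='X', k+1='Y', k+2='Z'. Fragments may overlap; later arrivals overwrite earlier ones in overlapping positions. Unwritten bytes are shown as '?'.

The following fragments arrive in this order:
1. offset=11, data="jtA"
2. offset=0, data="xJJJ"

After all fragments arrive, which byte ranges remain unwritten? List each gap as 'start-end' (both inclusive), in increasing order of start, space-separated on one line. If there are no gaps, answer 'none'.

Answer: 4-10 14-16

Derivation:
Fragment 1: offset=11 len=3
Fragment 2: offset=0 len=4
Gaps: 4-10 14-16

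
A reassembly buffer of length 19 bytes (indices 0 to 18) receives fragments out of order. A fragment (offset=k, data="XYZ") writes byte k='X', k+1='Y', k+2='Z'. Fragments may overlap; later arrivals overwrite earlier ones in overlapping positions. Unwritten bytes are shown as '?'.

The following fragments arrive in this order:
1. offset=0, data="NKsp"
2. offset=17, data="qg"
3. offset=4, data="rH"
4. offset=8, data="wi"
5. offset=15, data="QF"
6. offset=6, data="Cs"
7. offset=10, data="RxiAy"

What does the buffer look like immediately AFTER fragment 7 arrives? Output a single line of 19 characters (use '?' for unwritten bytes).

Answer: NKsprHCswiRxiAyQFqg

Derivation:
Fragment 1: offset=0 data="NKsp" -> buffer=NKsp???????????????
Fragment 2: offset=17 data="qg" -> buffer=NKsp?????????????qg
Fragment 3: offset=4 data="rH" -> buffer=NKsprH???????????qg
Fragment 4: offset=8 data="wi" -> buffer=NKsprH??wi???????qg
Fragment 5: offset=15 data="QF" -> buffer=NKsprH??wi?????QFqg
Fragment 6: offset=6 data="Cs" -> buffer=NKsprHCswi?????QFqg
Fragment 7: offset=10 data="RxiAy" -> buffer=NKsprHCswiRxiAyQFqg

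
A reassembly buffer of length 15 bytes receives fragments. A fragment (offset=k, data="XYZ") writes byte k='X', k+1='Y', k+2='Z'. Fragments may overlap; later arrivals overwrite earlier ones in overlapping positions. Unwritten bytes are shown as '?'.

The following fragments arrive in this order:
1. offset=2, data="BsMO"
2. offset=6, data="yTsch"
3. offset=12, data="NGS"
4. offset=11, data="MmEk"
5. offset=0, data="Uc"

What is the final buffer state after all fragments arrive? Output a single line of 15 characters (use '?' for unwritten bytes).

Fragment 1: offset=2 data="BsMO" -> buffer=??BsMO?????????
Fragment 2: offset=6 data="yTsch" -> buffer=??BsMOyTsch????
Fragment 3: offset=12 data="NGS" -> buffer=??BsMOyTsch?NGS
Fragment 4: offset=11 data="MmEk" -> buffer=??BsMOyTschMmEk
Fragment 5: offset=0 data="Uc" -> buffer=UcBsMOyTschMmEk

Answer: UcBsMOyTschMmEk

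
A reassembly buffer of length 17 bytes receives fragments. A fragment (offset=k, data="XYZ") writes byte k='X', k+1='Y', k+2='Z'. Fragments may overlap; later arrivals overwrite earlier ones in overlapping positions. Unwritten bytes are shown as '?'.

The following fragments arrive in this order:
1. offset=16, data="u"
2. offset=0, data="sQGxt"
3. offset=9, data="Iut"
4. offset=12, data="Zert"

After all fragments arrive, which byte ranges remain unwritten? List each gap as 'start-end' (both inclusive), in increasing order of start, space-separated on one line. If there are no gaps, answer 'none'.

Answer: 5-8

Derivation:
Fragment 1: offset=16 len=1
Fragment 2: offset=0 len=5
Fragment 3: offset=9 len=3
Fragment 4: offset=12 len=4
Gaps: 5-8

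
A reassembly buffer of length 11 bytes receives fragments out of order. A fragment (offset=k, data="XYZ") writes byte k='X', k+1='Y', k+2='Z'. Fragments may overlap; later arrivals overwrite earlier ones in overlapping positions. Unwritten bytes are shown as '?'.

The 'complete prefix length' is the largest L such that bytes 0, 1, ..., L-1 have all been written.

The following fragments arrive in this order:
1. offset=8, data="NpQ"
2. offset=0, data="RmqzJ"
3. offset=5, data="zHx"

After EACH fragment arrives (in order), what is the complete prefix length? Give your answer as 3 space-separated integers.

Answer: 0 5 11

Derivation:
Fragment 1: offset=8 data="NpQ" -> buffer=????????NpQ -> prefix_len=0
Fragment 2: offset=0 data="RmqzJ" -> buffer=RmqzJ???NpQ -> prefix_len=5
Fragment 3: offset=5 data="zHx" -> buffer=RmqzJzHxNpQ -> prefix_len=11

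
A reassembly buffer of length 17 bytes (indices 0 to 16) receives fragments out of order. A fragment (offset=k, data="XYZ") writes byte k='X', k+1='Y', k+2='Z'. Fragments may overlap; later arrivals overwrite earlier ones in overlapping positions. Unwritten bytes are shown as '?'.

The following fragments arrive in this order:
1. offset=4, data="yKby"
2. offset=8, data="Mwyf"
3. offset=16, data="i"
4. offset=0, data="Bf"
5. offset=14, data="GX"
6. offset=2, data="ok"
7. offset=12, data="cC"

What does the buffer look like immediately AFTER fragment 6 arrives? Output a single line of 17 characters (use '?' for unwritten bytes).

Fragment 1: offset=4 data="yKby" -> buffer=????yKby?????????
Fragment 2: offset=8 data="Mwyf" -> buffer=????yKbyMwyf?????
Fragment 3: offset=16 data="i" -> buffer=????yKbyMwyf????i
Fragment 4: offset=0 data="Bf" -> buffer=Bf??yKbyMwyf????i
Fragment 5: offset=14 data="GX" -> buffer=Bf??yKbyMwyf??GXi
Fragment 6: offset=2 data="ok" -> buffer=BfokyKbyMwyf??GXi

Answer: BfokyKbyMwyf??GXi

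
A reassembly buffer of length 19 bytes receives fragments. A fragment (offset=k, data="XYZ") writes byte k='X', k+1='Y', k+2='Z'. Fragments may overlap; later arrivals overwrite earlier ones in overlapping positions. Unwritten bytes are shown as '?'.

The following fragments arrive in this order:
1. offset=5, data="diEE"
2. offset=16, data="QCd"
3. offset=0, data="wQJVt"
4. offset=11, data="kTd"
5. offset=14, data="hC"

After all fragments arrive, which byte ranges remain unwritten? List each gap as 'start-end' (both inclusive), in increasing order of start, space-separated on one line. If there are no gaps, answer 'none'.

Fragment 1: offset=5 len=4
Fragment 2: offset=16 len=3
Fragment 3: offset=0 len=5
Fragment 4: offset=11 len=3
Fragment 5: offset=14 len=2
Gaps: 9-10

Answer: 9-10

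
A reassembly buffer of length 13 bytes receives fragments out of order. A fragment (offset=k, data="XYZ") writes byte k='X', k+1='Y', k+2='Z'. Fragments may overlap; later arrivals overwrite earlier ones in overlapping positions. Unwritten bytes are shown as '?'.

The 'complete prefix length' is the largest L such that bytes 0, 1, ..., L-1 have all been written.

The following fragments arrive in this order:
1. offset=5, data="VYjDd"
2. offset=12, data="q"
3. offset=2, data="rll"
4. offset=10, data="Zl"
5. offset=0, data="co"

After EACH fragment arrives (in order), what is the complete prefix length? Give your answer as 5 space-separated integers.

Fragment 1: offset=5 data="VYjDd" -> buffer=?????VYjDd??? -> prefix_len=0
Fragment 2: offset=12 data="q" -> buffer=?????VYjDd??q -> prefix_len=0
Fragment 3: offset=2 data="rll" -> buffer=??rllVYjDd??q -> prefix_len=0
Fragment 4: offset=10 data="Zl" -> buffer=??rllVYjDdZlq -> prefix_len=0
Fragment 5: offset=0 data="co" -> buffer=corllVYjDdZlq -> prefix_len=13

Answer: 0 0 0 0 13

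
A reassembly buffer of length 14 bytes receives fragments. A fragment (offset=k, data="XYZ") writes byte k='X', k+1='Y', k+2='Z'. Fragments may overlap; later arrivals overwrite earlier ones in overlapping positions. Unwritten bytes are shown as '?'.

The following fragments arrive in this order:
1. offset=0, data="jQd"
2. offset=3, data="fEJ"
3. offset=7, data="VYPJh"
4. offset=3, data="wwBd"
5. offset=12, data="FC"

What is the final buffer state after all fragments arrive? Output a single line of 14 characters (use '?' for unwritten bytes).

Fragment 1: offset=0 data="jQd" -> buffer=jQd???????????
Fragment 2: offset=3 data="fEJ" -> buffer=jQdfEJ????????
Fragment 3: offset=7 data="VYPJh" -> buffer=jQdfEJ?VYPJh??
Fragment 4: offset=3 data="wwBd" -> buffer=jQdwwBdVYPJh??
Fragment 5: offset=12 data="FC" -> buffer=jQdwwBdVYPJhFC

Answer: jQdwwBdVYPJhFC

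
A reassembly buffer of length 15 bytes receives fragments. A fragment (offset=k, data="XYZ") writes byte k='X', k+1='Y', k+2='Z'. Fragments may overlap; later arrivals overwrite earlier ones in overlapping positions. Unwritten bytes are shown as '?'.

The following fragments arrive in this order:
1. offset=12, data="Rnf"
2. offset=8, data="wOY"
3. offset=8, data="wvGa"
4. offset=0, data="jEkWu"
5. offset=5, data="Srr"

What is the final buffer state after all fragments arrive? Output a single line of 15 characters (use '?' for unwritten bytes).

Answer: jEkWuSrrwvGaRnf

Derivation:
Fragment 1: offset=12 data="Rnf" -> buffer=????????????Rnf
Fragment 2: offset=8 data="wOY" -> buffer=????????wOY?Rnf
Fragment 3: offset=8 data="wvGa" -> buffer=????????wvGaRnf
Fragment 4: offset=0 data="jEkWu" -> buffer=jEkWu???wvGaRnf
Fragment 5: offset=5 data="Srr" -> buffer=jEkWuSrrwvGaRnf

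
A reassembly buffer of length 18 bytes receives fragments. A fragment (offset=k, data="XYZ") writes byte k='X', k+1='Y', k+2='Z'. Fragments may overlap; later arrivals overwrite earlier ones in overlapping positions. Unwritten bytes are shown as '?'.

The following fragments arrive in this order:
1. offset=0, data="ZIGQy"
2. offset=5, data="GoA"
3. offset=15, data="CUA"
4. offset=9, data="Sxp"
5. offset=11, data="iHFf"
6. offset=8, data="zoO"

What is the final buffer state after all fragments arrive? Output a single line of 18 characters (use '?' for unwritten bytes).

Answer: ZIGQyGoAzoOiHFfCUA

Derivation:
Fragment 1: offset=0 data="ZIGQy" -> buffer=ZIGQy?????????????
Fragment 2: offset=5 data="GoA" -> buffer=ZIGQyGoA??????????
Fragment 3: offset=15 data="CUA" -> buffer=ZIGQyGoA???????CUA
Fragment 4: offset=9 data="Sxp" -> buffer=ZIGQyGoA?Sxp???CUA
Fragment 5: offset=11 data="iHFf" -> buffer=ZIGQyGoA?SxiHFfCUA
Fragment 6: offset=8 data="zoO" -> buffer=ZIGQyGoAzoOiHFfCUA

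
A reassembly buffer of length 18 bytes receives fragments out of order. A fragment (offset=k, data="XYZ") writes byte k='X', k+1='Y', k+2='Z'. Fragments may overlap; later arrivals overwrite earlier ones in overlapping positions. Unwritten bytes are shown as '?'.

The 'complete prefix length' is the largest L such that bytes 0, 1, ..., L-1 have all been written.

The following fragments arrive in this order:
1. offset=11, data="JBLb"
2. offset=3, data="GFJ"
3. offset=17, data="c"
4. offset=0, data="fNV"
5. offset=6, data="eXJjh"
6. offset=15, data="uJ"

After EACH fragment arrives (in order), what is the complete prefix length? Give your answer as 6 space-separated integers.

Fragment 1: offset=11 data="JBLb" -> buffer=???????????JBLb??? -> prefix_len=0
Fragment 2: offset=3 data="GFJ" -> buffer=???GFJ?????JBLb??? -> prefix_len=0
Fragment 3: offset=17 data="c" -> buffer=???GFJ?????JBLb??c -> prefix_len=0
Fragment 4: offset=0 data="fNV" -> buffer=fNVGFJ?????JBLb??c -> prefix_len=6
Fragment 5: offset=6 data="eXJjh" -> buffer=fNVGFJeXJjhJBLb??c -> prefix_len=15
Fragment 6: offset=15 data="uJ" -> buffer=fNVGFJeXJjhJBLbuJc -> prefix_len=18

Answer: 0 0 0 6 15 18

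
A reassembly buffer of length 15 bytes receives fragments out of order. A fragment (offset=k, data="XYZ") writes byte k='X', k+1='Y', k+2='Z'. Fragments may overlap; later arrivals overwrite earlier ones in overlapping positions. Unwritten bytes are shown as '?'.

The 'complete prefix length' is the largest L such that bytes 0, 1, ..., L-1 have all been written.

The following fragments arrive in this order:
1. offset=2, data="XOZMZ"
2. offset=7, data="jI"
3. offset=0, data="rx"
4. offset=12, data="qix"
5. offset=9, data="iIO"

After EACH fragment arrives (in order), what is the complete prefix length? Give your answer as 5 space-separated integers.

Answer: 0 0 9 9 15

Derivation:
Fragment 1: offset=2 data="XOZMZ" -> buffer=??XOZMZ???????? -> prefix_len=0
Fragment 2: offset=7 data="jI" -> buffer=??XOZMZjI?????? -> prefix_len=0
Fragment 3: offset=0 data="rx" -> buffer=rxXOZMZjI?????? -> prefix_len=9
Fragment 4: offset=12 data="qix" -> buffer=rxXOZMZjI???qix -> prefix_len=9
Fragment 5: offset=9 data="iIO" -> buffer=rxXOZMZjIiIOqix -> prefix_len=15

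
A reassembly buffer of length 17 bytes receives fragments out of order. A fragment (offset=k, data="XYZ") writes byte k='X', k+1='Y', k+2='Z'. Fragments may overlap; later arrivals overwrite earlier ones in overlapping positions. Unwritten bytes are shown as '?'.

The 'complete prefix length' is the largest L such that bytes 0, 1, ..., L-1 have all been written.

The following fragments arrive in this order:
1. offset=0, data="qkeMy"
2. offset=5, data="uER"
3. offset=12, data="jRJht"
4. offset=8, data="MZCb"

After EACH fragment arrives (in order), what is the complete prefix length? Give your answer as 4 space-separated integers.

Answer: 5 8 8 17

Derivation:
Fragment 1: offset=0 data="qkeMy" -> buffer=qkeMy???????????? -> prefix_len=5
Fragment 2: offset=5 data="uER" -> buffer=qkeMyuER????????? -> prefix_len=8
Fragment 3: offset=12 data="jRJht" -> buffer=qkeMyuER????jRJht -> prefix_len=8
Fragment 4: offset=8 data="MZCb" -> buffer=qkeMyuERMZCbjRJht -> prefix_len=17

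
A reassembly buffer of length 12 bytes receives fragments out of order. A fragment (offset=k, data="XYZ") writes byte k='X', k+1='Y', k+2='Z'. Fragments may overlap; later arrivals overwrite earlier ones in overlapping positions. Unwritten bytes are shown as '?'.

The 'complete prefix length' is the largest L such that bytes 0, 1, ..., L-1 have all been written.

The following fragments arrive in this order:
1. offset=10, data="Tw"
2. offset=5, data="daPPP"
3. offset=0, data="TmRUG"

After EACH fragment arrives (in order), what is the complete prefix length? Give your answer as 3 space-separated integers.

Fragment 1: offset=10 data="Tw" -> buffer=??????????Tw -> prefix_len=0
Fragment 2: offset=5 data="daPPP" -> buffer=?????daPPPTw -> prefix_len=0
Fragment 3: offset=0 data="TmRUG" -> buffer=TmRUGdaPPPTw -> prefix_len=12

Answer: 0 0 12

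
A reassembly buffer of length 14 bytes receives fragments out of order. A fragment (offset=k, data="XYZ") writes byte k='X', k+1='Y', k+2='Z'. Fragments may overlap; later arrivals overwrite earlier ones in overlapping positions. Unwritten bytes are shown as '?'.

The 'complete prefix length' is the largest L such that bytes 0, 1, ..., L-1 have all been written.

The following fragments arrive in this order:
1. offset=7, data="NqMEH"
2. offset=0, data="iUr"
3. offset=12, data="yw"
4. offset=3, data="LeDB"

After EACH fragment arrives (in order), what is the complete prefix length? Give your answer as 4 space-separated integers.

Answer: 0 3 3 14

Derivation:
Fragment 1: offset=7 data="NqMEH" -> buffer=???????NqMEH?? -> prefix_len=0
Fragment 2: offset=0 data="iUr" -> buffer=iUr????NqMEH?? -> prefix_len=3
Fragment 3: offset=12 data="yw" -> buffer=iUr????NqMEHyw -> prefix_len=3
Fragment 4: offset=3 data="LeDB" -> buffer=iUrLeDBNqMEHyw -> prefix_len=14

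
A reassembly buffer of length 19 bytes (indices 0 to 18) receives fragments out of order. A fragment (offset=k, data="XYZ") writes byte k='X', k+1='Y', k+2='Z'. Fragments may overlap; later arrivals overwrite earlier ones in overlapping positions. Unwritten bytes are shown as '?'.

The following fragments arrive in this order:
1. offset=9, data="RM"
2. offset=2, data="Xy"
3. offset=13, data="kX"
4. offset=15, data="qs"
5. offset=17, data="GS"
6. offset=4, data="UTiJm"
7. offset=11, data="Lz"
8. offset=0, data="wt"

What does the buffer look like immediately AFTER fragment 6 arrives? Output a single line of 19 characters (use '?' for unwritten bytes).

Answer: ??XyUTiJmRM??kXqsGS

Derivation:
Fragment 1: offset=9 data="RM" -> buffer=?????????RM????????
Fragment 2: offset=2 data="Xy" -> buffer=??Xy?????RM????????
Fragment 3: offset=13 data="kX" -> buffer=??Xy?????RM??kX????
Fragment 4: offset=15 data="qs" -> buffer=??Xy?????RM??kXqs??
Fragment 5: offset=17 data="GS" -> buffer=??Xy?????RM??kXqsGS
Fragment 6: offset=4 data="UTiJm" -> buffer=??XyUTiJmRM??kXqsGS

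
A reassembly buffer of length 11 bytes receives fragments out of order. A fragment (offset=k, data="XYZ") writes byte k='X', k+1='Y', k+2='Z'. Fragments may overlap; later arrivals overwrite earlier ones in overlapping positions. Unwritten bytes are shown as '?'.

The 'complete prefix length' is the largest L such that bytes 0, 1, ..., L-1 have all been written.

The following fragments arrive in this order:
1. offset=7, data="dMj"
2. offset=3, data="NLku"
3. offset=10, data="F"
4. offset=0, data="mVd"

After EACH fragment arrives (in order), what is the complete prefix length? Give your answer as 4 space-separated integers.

Answer: 0 0 0 11

Derivation:
Fragment 1: offset=7 data="dMj" -> buffer=???????dMj? -> prefix_len=0
Fragment 2: offset=3 data="NLku" -> buffer=???NLkudMj? -> prefix_len=0
Fragment 3: offset=10 data="F" -> buffer=???NLkudMjF -> prefix_len=0
Fragment 4: offset=0 data="mVd" -> buffer=mVdNLkudMjF -> prefix_len=11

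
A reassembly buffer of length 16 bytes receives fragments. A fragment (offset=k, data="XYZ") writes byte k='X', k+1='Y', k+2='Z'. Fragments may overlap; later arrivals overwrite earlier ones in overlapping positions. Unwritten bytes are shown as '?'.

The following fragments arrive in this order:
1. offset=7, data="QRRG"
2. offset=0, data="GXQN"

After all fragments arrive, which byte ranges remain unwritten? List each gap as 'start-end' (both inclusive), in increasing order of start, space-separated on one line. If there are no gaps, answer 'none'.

Answer: 4-6 11-15

Derivation:
Fragment 1: offset=7 len=4
Fragment 2: offset=0 len=4
Gaps: 4-6 11-15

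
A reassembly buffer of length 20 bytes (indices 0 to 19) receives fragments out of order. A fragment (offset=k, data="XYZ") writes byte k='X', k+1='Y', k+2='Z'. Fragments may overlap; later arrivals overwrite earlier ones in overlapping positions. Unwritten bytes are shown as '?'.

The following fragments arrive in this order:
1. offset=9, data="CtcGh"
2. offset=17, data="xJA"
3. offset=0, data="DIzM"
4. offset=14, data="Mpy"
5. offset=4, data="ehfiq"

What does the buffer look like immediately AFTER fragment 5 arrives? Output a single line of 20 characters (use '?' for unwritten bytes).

Answer: DIzMehfiqCtcGhMpyxJA

Derivation:
Fragment 1: offset=9 data="CtcGh" -> buffer=?????????CtcGh??????
Fragment 2: offset=17 data="xJA" -> buffer=?????????CtcGh???xJA
Fragment 3: offset=0 data="DIzM" -> buffer=DIzM?????CtcGh???xJA
Fragment 4: offset=14 data="Mpy" -> buffer=DIzM?????CtcGhMpyxJA
Fragment 5: offset=4 data="ehfiq" -> buffer=DIzMehfiqCtcGhMpyxJA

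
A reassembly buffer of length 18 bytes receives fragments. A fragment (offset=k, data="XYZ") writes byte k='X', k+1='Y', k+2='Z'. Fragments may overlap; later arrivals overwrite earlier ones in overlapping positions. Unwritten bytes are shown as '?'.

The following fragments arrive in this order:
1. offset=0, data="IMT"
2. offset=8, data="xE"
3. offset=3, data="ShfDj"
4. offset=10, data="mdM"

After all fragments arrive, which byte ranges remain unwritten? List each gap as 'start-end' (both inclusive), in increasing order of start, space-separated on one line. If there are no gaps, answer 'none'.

Answer: 13-17

Derivation:
Fragment 1: offset=0 len=3
Fragment 2: offset=8 len=2
Fragment 3: offset=3 len=5
Fragment 4: offset=10 len=3
Gaps: 13-17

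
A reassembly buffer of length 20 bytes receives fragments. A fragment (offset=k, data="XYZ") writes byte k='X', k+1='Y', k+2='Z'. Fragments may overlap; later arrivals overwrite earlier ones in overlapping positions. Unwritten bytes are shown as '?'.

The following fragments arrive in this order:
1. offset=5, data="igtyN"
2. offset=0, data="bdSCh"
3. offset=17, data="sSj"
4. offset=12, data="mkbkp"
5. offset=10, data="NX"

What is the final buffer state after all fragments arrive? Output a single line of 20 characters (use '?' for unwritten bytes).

Fragment 1: offset=5 data="igtyN" -> buffer=?????igtyN??????????
Fragment 2: offset=0 data="bdSCh" -> buffer=bdSChigtyN??????????
Fragment 3: offset=17 data="sSj" -> buffer=bdSChigtyN???????sSj
Fragment 4: offset=12 data="mkbkp" -> buffer=bdSChigtyN??mkbkpsSj
Fragment 5: offset=10 data="NX" -> buffer=bdSChigtyNNXmkbkpsSj

Answer: bdSChigtyNNXmkbkpsSj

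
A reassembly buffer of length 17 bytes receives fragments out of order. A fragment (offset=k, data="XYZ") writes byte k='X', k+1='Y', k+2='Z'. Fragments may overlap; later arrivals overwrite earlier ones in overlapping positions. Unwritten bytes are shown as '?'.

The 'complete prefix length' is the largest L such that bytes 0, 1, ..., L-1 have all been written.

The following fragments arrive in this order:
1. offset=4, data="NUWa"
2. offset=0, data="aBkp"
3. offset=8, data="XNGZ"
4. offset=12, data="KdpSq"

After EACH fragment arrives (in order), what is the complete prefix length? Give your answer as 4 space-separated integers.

Answer: 0 8 12 17

Derivation:
Fragment 1: offset=4 data="NUWa" -> buffer=????NUWa????????? -> prefix_len=0
Fragment 2: offset=0 data="aBkp" -> buffer=aBkpNUWa????????? -> prefix_len=8
Fragment 3: offset=8 data="XNGZ" -> buffer=aBkpNUWaXNGZ????? -> prefix_len=12
Fragment 4: offset=12 data="KdpSq" -> buffer=aBkpNUWaXNGZKdpSq -> prefix_len=17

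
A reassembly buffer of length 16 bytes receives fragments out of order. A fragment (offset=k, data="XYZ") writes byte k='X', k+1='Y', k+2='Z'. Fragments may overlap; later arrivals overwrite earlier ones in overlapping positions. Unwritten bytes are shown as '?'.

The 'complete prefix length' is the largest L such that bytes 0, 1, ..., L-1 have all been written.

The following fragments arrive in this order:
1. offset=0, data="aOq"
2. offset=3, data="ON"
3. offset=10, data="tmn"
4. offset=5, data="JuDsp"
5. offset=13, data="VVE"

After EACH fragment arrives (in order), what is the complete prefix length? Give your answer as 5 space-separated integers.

Fragment 1: offset=0 data="aOq" -> buffer=aOq????????????? -> prefix_len=3
Fragment 2: offset=3 data="ON" -> buffer=aOqON??????????? -> prefix_len=5
Fragment 3: offset=10 data="tmn" -> buffer=aOqON?????tmn??? -> prefix_len=5
Fragment 4: offset=5 data="JuDsp" -> buffer=aOqONJuDsptmn??? -> prefix_len=13
Fragment 5: offset=13 data="VVE" -> buffer=aOqONJuDsptmnVVE -> prefix_len=16

Answer: 3 5 5 13 16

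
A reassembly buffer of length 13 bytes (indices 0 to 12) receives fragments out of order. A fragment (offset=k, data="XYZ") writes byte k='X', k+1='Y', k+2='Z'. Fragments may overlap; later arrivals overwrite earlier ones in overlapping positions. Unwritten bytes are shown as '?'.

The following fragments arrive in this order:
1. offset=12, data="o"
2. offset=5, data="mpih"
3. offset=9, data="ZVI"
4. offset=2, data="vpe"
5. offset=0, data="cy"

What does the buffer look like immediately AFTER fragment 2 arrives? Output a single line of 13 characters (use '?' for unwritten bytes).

Answer: ?????mpih???o

Derivation:
Fragment 1: offset=12 data="o" -> buffer=????????????o
Fragment 2: offset=5 data="mpih" -> buffer=?????mpih???o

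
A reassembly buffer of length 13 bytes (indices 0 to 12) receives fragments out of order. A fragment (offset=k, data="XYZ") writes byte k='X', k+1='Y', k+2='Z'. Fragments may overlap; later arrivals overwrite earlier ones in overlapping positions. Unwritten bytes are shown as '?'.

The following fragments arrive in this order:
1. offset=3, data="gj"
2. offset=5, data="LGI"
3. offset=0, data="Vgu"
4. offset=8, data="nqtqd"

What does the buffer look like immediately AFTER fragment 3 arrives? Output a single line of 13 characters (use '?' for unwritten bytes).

Fragment 1: offset=3 data="gj" -> buffer=???gj????????
Fragment 2: offset=5 data="LGI" -> buffer=???gjLGI?????
Fragment 3: offset=0 data="Vgu" -> buffer=VgugjLGI?????

Answer: VgugjLGI?????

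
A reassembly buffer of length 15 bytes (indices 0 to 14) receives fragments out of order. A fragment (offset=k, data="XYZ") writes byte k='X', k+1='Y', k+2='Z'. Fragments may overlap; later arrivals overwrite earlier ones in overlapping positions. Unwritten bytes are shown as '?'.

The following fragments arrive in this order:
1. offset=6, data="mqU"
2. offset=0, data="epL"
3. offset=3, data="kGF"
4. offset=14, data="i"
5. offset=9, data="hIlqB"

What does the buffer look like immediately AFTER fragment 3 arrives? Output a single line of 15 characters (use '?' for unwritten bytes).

Fragment 1: offset=6 data="mqU" -> buffer=??????mqU??????
Fragment 2: offset=0 data="epL" -> buffer=epL???mqU??????
Fragment 3: offset=3 data="kGF" -> buffer=epLkGFmqU??????

Answer: epLkGFmqU??????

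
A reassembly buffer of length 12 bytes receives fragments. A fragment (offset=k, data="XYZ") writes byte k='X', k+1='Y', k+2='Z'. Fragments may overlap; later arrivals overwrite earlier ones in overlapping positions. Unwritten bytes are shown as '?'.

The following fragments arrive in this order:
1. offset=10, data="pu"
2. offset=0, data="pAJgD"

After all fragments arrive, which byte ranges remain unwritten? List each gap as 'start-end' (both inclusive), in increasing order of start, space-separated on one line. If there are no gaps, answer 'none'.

Answer: 5-9

Derivation:
Fragment 1: offset=10 len=2
Fragment 2: offset=0 len=5
Gaps: 5-9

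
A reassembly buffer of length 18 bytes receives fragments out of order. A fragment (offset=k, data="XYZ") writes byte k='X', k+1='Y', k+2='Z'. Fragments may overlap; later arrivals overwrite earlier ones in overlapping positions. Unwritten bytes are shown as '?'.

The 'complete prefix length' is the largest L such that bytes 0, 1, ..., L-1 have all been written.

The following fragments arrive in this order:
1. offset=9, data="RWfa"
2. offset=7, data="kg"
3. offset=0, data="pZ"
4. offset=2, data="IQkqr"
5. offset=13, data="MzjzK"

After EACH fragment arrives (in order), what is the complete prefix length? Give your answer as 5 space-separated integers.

Fragment 1: offset=9 data="RWfa" -> buffer=?????????RWfa????? -> prefix_len=0
Fragment 2: offset=7 data="kg" -> buffer=???????kgRWfa????? -> prefix_len=0
Fragment 3: offset=0 data="pZ" -> buffer=pZ?????kgRWfa????? -> prefix_len=2
Fragment 4: offset=2 data="IQkqr" -> buffer=pZIQkqrkgRWfa????? -> prefix_len=13
Fragment 5: offset=13 data="MzjzK" -> buffer=pZIQkqrkgRWfaMzjzK -> prefix_len=18

Answer: 0 0 2 13 18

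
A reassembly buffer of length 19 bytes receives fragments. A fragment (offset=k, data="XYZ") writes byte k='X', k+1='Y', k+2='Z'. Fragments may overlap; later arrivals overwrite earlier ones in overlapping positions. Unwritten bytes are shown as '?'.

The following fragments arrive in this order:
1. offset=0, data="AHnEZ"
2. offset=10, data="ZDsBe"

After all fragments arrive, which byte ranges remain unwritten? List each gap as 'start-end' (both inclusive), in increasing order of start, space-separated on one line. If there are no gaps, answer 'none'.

Answer: 5-9 15-18

Derivation:
Fragment 1: offset=0 len=5
Fragment 2: offset=10 len=5
Gaps: 5-9 15-18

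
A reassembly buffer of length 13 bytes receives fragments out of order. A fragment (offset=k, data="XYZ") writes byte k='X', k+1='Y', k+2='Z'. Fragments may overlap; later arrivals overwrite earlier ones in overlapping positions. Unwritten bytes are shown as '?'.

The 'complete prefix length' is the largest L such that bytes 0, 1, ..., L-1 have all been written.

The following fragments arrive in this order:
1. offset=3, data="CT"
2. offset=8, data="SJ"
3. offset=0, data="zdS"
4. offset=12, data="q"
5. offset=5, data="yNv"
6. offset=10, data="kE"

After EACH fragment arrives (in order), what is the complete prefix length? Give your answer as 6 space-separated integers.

Fragment 1: offset=3 data="CT" -> buffer=???CT???????? -> prefix_len=0
Fragment 2: offset=8 data="SJ" -> buffer=???CT???SJ??? -> prefix_len=0
Fragment 3: offset=0 data="zdS" -> buffer=zdSCT???SJ??? -> prefix_len=5
Fragment 4: offset=12 data="q" -> buffer=zdSCT???SJ??q -> prefix_len=5
Fragment 5: offset=5 data="yNv" -> buffer=zdSCTyNvSJ??q -> prefix_len=10
Fragment 6: offset=10 data="kE" -> buffer=zdSCTyNvSJkEq -> prefix_len=13

Answer: 0 0 5 5 10 13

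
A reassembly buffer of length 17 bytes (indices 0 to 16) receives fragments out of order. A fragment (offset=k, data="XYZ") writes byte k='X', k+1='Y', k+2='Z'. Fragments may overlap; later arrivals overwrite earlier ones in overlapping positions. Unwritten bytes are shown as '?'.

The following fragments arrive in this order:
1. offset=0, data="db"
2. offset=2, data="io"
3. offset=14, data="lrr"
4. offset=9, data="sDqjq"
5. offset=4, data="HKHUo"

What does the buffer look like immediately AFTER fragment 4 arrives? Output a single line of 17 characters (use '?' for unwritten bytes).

Answer: dbio?????sDqjqlrr

Derivation:
Fragment 1: offset=0 data="db" -> buffer=db???????????????
Fragment 2: offset=2 data="io" -> buffer=dbio?????????????
Fragment 3: offset=14 data="lrr" -> buffer=dbio??????????lrr
Fragment 4: offset=9 data="sDqjq" -> buffer=dbio?????sDqjqlrr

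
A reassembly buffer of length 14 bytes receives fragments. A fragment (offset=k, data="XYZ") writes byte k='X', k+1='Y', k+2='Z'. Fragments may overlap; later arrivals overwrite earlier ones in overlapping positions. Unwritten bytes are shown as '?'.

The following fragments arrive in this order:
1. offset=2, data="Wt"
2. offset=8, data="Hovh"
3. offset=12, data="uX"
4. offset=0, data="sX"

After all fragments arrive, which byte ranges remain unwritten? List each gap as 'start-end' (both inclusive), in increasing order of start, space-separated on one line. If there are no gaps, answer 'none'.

Fragment 1: offset=2 len=2
Fragment 2: offset=8 len=4
Fragment 3: offset=12 len=2
Fragment 4: offset=0 len=2
Gaps: 4-7

Answer: 4-7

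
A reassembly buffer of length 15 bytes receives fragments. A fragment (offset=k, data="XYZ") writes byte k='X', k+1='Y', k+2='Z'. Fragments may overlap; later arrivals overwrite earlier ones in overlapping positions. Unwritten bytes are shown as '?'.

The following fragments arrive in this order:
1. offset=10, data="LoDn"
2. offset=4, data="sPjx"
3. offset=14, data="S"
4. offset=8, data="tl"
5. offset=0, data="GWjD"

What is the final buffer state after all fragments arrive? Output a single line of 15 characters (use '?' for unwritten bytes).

Answer: GWjDsPjxtlLoDnS

Derivation:
Fragment 1: offset=10 data="LoDn" -> buffer=??????????LoDn?
Fragment 2: offset=4 data="sPjx" -> buffer=????sPjx??LoDn?
Fragment 3: offset=14 data="S" -> buffer=????sPjx??LoDnS
Fragment 4: offset=8 data="tl" -> buffer=????sPjxtlLoDnS
Fragment 5: offset=0 data="GWjD" -> buffer=GWjDsPjxtlLoDnS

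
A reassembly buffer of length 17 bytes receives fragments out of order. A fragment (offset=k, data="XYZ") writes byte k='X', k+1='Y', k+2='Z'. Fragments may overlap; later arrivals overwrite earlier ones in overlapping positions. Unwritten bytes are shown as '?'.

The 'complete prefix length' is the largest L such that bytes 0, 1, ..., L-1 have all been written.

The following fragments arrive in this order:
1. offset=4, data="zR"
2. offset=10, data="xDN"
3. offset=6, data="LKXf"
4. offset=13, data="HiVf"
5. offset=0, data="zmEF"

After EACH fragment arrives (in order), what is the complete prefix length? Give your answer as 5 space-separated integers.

Fragment 1: offset=4 data="zR" -> buffer=????zR??????????? -> prefix_len=0
Fragment 2: offset=10 data="xDN" -> buffer=????zR????xDN???? -> prefix_len=0
Fragment 3: offset=6 data="LKXf" -> buffer=????zRLKXfxDN???? -> prefix_len=0
Fragment 4: offset=13 data="HiVf" -> buffer=????zRLKXfxDNHiVf -> prefix_len=0
Fragment 5: offset=0 data="zmEF" -> buffer=zmEFzRLKXfxDNHiVf -> prefix_len=17

Answer: 0 0 0 0 17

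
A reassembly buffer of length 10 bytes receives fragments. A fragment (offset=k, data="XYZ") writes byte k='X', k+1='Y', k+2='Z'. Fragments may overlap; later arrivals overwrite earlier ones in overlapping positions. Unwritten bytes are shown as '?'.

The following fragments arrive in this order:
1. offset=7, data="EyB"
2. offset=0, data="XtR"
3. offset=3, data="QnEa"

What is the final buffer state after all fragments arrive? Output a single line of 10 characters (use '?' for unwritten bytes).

Answer: XtRQnEaEyB

Derivation:
Fragment 1: offset=7 data="EyB" -> buffer=???????EyB
Fragment 2: offset=0 data="XtR" -> buffer=XtR????EyB
Fragment 3: offset=3 data="QnEa" -> buffer=XtRQnEaEyB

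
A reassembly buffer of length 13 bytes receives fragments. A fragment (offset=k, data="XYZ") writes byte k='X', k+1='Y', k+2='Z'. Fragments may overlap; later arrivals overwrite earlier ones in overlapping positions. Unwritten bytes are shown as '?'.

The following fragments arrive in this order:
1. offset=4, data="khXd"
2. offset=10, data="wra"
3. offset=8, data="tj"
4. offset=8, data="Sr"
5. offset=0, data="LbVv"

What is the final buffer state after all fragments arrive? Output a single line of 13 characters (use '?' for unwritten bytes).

Fragment 1: offset=4 data="khXd" -> buffer=????khXd?????
Fragment 2: offset=10 data="wra" -> buffer=????khXd??wra
Fragment 3: offset=8 data="tj" -> buffer=????khXdtjwra
Fragment 4: offset=8 data="Sr" -> buffer=????khXdSrwra
Fragment 5: offset=0 data="LbVv" -> buffer=LbVvkhXdSrwra

Answer: LbVvkhXdSrwra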